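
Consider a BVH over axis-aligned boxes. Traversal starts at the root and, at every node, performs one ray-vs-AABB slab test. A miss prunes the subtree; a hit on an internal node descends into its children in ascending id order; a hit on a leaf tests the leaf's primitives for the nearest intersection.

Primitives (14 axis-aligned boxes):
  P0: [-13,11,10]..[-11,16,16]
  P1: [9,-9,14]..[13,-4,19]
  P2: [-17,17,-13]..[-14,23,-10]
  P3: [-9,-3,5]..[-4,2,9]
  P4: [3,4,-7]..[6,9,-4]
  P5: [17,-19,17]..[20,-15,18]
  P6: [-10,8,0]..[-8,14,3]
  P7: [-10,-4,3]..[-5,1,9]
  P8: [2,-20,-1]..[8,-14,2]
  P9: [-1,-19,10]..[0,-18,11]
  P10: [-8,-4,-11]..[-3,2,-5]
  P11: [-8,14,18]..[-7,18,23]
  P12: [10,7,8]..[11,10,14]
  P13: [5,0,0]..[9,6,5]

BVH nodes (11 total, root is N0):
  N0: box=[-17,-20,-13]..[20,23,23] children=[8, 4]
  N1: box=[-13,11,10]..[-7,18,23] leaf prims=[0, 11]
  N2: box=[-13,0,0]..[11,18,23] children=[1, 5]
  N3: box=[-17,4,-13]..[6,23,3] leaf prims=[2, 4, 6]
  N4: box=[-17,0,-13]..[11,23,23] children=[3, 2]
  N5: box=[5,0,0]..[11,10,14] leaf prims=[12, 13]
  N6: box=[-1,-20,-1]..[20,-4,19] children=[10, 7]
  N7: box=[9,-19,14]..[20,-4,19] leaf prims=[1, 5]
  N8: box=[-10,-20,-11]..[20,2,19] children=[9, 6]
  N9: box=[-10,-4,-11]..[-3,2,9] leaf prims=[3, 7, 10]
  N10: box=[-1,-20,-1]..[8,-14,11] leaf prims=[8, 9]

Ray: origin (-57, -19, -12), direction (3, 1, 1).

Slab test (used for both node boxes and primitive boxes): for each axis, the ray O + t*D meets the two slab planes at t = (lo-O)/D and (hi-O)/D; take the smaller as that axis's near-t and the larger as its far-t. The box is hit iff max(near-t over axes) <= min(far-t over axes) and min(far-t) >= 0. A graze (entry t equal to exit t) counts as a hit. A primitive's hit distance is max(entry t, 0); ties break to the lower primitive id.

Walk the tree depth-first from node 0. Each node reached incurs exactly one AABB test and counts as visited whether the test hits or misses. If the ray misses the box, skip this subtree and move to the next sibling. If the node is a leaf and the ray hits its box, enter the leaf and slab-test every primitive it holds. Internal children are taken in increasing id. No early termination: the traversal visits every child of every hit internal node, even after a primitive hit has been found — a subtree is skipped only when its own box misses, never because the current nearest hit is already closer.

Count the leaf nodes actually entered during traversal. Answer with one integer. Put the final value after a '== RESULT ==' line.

Trace the traversal:
N0 x:[40/3,77/3] y:[-1,42] z:[-1,35] -> hit [40/3,77/3], descend [4, 8]
  N4 x:[40/3,68/3] y:[19,42] z:[-1,35] -> hit [19,68/3], descend [2, 3]
    N2 x:[44/3,68/3] y:[19,37] z:[12,35] -> hit [19,68/3], descend [1, 5]
      N1 x:[44/3,50/3] y:[30,37] z:[22,35] -> miss, prune
      N5 x:[62/3,68/3] y:[19,29] z:[12,26] -> hit [62/3,68/3] leaf, test {P12(miss), P13(miss)}
    N3 x:[40/3,21] y:[23,42] z:[-1,15] -> miss, prune
  N8 x:[47/3,77/3] y:[-1,21] z:[1,31] -> hit [47/3,21], descend [6, 9]
    N6 x:[56/3,77/3] y:[-1,15] z:[11,31] -> miss, prune
    N9 x:[47/3,18] y:[15,21] z:[1,21] -> hit [47/3,18] leaf, test {P3@t=17, P7@t=47/3, P10(miss)}

9 AABB tests over nodes [0, 4, 2, 1, 5, 3, 8, 6, 9]; 2 leaves entered; closest P7.

== RESULT ==
2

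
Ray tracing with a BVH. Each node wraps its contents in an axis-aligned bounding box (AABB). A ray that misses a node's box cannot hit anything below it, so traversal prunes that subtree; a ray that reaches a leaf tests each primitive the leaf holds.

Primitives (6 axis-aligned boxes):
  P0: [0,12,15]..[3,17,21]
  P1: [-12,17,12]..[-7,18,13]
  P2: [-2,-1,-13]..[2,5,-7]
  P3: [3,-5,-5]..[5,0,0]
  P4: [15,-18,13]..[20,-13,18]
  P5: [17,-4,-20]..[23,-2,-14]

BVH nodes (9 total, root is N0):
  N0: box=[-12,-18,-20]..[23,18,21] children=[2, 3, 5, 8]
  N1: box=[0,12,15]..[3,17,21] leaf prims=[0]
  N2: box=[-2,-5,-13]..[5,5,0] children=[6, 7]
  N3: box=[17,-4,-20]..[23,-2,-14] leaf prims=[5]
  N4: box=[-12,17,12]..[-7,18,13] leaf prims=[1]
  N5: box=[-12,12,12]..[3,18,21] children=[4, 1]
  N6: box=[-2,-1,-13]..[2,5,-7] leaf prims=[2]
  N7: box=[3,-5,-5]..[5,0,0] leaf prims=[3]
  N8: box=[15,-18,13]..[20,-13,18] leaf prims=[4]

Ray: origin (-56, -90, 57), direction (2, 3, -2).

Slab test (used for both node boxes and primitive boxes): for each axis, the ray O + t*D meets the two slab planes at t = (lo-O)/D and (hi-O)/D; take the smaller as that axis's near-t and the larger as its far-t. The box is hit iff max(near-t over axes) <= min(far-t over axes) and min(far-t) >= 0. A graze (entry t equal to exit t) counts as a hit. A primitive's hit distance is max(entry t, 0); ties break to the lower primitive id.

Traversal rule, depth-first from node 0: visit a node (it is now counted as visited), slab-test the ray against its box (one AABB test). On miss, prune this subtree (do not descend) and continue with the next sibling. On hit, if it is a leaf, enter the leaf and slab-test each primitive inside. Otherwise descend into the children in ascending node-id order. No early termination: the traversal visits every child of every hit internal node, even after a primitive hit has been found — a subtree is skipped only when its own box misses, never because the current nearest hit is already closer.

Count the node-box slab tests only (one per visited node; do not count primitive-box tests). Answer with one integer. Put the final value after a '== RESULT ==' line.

Walk:
N0 x:[22,79/2] y:[24,36] z:[18,77/2] -> hit [24,36], descend [2, 3, 5, 8]
  N2 x:[27,61/2] y:[85/3,95/3] z:[57/2,35] -> hit [57/2,61/2], descend [6, 7]
    N6 x:[27,29] y:[89/3,95/3] z:[32,35] -> miss, prune
    N7 x:[59/2,61/2] y:[85/3,30] z:[57/2,31] -> hit [59/2,30] leaf, test {P3@t=59/2}
  N3 x:[73/2,79/2] y:[86/3,88/3] z:[71/2,77/2] -> miss, prune
  N5 x:[22,59/2] y:[34,36] z:[18,45/2] -> miss, prune
  N8 x:[71/2,38] y:[24,77/3] z:[39/2,22] -> miss, prune

order=[0, 2, 6, 7, 3, 5, 8]  |boxes|=7  |leaves|=1  hit=P3

== RESULT ==
7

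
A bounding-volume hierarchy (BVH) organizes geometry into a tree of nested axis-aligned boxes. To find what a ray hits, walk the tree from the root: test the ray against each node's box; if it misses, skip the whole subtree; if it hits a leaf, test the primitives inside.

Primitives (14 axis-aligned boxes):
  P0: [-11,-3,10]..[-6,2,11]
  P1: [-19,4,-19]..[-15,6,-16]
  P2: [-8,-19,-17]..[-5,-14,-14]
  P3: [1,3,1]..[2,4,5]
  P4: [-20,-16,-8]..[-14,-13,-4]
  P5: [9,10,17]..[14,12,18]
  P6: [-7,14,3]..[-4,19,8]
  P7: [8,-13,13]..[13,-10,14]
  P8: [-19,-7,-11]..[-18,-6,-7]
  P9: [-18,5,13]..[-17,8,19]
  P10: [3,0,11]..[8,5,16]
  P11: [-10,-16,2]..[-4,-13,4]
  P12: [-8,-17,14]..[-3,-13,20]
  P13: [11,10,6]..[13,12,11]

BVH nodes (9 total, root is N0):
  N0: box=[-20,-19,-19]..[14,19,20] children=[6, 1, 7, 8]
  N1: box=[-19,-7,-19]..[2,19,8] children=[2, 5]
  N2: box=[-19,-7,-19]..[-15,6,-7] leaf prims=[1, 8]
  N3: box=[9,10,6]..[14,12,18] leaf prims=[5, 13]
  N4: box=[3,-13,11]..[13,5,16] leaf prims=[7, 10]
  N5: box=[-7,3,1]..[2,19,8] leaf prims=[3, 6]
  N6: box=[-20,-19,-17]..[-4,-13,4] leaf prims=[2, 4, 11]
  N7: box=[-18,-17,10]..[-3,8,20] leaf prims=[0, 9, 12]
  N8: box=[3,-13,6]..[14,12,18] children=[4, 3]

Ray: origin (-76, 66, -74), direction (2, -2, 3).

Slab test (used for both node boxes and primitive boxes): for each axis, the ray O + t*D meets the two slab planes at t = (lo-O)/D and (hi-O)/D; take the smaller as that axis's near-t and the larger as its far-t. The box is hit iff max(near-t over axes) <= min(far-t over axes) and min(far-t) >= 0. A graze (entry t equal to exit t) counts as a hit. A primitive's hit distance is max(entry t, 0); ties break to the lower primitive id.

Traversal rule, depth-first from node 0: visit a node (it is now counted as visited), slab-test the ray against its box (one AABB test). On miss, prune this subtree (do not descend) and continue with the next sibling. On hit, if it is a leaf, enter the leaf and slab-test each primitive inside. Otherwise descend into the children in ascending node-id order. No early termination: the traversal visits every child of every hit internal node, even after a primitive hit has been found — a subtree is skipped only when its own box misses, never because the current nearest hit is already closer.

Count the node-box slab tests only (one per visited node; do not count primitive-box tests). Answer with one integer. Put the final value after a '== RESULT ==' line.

Walk:
N0 x:[28,45] y:[47/2,85/2] z:[55/3,94/3] -> hit [28,94/3], descend [1, 6, 7, 8]
  N1 x:[57/2,39] y:[47/2,73/2] z:[55/3,82/3] -> miss, prune
  N6 x:[28,36] y:[79/2,85/2] z:[19,26] -> miss, prune
  N7 x:[29,73/2] y:[29,83/2] z:[28,94/3] -> hit [29,94/3] leaf, test {P0(miss), P9@t=29, P12(miss)}
  N8 x:[79/2,45] y:[27,79/2] z:[80/3,92/3] -> miss, prune

order=[0, 1, 6, 7, 8]  |boxes|=5  |leaves|=1  hit=P9

== RESULT ==
5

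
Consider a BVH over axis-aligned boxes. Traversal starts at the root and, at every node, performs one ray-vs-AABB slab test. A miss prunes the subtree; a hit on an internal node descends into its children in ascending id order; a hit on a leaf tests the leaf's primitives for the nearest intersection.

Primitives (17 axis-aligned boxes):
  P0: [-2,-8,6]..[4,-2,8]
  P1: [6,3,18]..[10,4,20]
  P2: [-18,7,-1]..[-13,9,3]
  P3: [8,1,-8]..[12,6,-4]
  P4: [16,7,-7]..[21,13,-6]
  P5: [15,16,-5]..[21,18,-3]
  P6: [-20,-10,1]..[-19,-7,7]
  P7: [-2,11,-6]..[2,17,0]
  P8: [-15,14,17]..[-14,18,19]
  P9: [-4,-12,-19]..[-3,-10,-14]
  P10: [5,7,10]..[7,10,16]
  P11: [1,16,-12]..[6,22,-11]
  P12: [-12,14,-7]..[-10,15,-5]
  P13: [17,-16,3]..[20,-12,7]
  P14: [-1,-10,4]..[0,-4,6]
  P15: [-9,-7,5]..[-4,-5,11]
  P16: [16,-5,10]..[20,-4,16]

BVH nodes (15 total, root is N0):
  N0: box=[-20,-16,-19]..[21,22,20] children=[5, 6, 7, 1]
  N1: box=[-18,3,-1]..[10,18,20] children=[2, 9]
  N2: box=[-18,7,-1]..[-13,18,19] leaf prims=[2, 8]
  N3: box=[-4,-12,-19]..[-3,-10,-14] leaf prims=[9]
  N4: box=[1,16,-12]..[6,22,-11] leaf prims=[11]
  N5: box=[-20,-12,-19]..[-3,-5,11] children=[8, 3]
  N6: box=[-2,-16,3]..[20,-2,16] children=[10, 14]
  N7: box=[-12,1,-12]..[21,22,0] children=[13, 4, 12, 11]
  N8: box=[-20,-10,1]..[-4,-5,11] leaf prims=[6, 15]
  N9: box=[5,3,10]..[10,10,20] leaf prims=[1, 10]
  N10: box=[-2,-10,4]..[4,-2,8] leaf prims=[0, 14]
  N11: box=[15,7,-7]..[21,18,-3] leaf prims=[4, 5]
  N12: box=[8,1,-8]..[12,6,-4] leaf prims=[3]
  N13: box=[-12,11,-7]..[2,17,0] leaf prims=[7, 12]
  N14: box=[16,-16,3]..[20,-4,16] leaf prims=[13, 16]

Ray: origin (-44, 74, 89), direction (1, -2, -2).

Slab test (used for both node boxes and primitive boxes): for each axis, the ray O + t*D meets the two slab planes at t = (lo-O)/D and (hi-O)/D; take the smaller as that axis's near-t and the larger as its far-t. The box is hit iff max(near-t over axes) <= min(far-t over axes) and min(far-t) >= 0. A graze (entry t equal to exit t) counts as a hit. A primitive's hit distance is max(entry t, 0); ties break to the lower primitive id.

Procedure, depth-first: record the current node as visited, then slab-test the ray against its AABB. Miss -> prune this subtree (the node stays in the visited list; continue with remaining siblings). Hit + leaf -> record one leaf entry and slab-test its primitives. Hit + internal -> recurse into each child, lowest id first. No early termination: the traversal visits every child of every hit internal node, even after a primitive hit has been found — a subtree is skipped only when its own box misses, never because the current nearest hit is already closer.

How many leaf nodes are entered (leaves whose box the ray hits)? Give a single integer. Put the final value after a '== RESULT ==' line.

Walk:
N0 x:[24,65] y:[26,45] z:[69/2,54] -> hit [69/2,45], descend [1, 5, 6, 7]
  N1 x:[26,54] y:[28,71/2] z:[69/2,45] -> hit [69/2,71/2], descend [2, 9]
    N2 x:[26,31] y:[28,67/2] z:[35,45] -> miss, prune
    N9 x:[49,54] y:[32,71/2] z:[69/2,79/2] -> miss, prune
  N5 x:[24,41] y:[79/2,43] z:[39,54] -> hit [79/2,41], descend [3, 8]
    N3 x:[40,41] y:[42,43] z:[103/2,54] -> miss, prune
    N8 x:[24,40] y:[79/2,42] z:[39,44] -> hit [79/2,40] leaf, test {P6(miss), P15@t=79/2}
  N6 x:[42,64] y:[38,45] z:[73/2,43] -> hit [42,43], descend [10, 14]
    N10 x:[42,48] y:[38,42] z:[81/2,85/2] -> hit [42,42] leaf, test {P0(miss), P14(miss)}
    N14 x:[60,64] y:[39,45] z:[73/2,43] -> miss, prune
  N7 x:[32,65] y:[26,73/2] z:[89/2,101/2] -> miss, prune

11 AABB tests over nodes [0, 1, 2, 9, 5, 3, 8, 6, 10, 14, 7]; 2 leaves entered; closest P15.

== RESULT ==
2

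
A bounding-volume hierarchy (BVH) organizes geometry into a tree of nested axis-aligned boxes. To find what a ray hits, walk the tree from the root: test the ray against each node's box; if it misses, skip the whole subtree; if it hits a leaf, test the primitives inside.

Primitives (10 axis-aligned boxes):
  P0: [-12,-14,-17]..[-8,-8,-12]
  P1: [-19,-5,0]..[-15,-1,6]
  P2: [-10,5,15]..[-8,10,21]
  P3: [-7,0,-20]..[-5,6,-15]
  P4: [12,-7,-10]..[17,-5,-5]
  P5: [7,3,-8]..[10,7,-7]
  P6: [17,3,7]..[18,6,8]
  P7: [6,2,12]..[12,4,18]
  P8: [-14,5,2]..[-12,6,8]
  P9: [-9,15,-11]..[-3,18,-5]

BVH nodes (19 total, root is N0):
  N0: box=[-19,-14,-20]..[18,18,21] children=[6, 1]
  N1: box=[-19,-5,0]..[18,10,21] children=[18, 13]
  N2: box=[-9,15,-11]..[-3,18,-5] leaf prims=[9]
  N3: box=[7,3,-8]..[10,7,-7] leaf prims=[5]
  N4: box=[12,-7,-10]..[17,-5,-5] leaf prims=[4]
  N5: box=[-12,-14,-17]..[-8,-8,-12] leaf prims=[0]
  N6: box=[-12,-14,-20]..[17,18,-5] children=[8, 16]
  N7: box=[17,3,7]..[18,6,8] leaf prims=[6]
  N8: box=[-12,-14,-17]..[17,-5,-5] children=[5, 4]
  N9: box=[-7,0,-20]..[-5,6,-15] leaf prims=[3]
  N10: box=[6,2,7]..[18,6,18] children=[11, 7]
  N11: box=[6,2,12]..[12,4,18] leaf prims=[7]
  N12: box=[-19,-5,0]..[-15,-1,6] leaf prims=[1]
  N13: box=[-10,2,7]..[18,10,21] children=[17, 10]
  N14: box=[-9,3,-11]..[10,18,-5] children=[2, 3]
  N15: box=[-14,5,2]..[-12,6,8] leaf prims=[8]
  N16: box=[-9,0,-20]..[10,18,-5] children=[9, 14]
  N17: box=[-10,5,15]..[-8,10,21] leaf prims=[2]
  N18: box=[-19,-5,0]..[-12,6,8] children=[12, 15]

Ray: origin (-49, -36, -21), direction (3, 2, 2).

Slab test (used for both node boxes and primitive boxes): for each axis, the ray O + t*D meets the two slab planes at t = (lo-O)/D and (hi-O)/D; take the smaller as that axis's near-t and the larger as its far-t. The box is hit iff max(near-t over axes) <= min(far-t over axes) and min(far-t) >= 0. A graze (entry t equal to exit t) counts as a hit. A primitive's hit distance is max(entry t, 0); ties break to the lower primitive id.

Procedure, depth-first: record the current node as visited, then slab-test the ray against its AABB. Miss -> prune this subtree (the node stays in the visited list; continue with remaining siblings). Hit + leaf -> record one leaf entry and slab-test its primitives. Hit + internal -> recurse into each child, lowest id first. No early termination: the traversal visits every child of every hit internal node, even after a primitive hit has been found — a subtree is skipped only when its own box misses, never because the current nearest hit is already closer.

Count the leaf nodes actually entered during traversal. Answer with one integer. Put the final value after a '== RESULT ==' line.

Walk:
N0 x:[10,67/3] y:[11,27] z:[1/2,21] -> hit [11,21], descend [1, 6]
  N1 x:[10,67/3] y:[31/2,23] z:[21/2,21] -> hit [31/2,21], descend [13, 18]
    N13 x:[13,67/3] y:[19,23] z:[14,21] -> hit [19,21], descend [10, 17]
      N10 x:[55/3,67/3] y:[19,21] z:[14,39/2] -> hit [19,39/2], descend [7, 11]
        N7 x:[22,67/3] y:[39/2,21] z:[14,29/2] -> miss, prune
        N11 x:[55/3,61/3] y:[19,20] z:[33/2,39/2] -> hit [19,39/2] leaf, test {P7@t=19}
      N17 x:[13,41/3] y:[41/2,23] z:[18,21] -> miss, prune
    N18 x:[10,37/3] y:[31/2,21] z:[21/2,29/2] -> miss, prune
  N6 x:[37/3,22] y:[11,27] z:[1/2,8] -> miss, prune

9 AABB tests over nodes [0, 1, 13, 10, 7, 11, 17, 18, 6]; 1 leaf entered; closest P7.

== RESULT ==
1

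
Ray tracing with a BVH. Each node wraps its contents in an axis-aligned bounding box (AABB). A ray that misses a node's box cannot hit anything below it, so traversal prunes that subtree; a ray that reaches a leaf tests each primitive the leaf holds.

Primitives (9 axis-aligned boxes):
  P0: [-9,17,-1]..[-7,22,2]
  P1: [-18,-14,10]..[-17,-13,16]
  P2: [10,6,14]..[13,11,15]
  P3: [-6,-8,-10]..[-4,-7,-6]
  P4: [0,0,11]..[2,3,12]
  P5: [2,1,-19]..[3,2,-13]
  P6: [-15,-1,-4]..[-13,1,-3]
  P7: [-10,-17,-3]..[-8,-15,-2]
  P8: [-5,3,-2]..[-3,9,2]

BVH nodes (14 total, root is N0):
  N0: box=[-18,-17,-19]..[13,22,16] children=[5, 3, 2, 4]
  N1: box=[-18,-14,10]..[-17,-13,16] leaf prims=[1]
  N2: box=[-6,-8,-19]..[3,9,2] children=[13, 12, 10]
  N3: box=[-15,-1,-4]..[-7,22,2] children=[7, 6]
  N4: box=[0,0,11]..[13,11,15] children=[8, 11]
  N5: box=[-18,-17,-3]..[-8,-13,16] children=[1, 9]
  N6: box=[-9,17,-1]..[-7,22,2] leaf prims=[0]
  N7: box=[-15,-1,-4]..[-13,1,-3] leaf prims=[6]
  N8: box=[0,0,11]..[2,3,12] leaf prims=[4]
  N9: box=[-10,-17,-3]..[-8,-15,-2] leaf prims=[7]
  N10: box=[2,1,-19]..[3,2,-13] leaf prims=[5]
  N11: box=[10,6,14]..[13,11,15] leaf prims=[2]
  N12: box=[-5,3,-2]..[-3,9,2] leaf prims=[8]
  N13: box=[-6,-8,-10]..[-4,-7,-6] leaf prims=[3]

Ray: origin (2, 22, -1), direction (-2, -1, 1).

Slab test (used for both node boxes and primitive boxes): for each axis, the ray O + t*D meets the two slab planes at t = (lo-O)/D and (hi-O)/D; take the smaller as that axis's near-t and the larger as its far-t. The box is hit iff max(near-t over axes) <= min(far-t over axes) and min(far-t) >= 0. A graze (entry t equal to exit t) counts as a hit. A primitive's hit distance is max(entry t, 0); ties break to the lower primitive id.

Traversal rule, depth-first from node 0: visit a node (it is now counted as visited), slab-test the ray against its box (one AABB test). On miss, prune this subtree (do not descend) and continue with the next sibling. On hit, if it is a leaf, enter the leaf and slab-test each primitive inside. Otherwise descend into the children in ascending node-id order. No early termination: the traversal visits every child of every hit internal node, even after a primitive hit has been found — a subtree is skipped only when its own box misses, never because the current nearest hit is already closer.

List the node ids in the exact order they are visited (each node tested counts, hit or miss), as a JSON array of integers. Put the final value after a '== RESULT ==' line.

Walk:
N0 x:[-11/2,10] y:[0,39] z:[-18,17] -> hit [0,10], descend [2, 3, 4, 5]
  N2 x:[-1/2,4] y:[13,30] z:[-18,3] -> miss, prune
  N3 x:[9/2,17/2] y:[0,23] z:[-3,3] -> miss, prune
  N4 x:[-11/2,1] y:[11,22] z:[12,16] -> miss, prune
  N5 x:[5,10] y:[35,39] z:[-2,17] -> miss, prune

order=[0, 2, 3, 4, 5]  |boxes|=5  |leaves|=0  hit=miss

== RESULT ==
[0, 2, 3, 4, 5]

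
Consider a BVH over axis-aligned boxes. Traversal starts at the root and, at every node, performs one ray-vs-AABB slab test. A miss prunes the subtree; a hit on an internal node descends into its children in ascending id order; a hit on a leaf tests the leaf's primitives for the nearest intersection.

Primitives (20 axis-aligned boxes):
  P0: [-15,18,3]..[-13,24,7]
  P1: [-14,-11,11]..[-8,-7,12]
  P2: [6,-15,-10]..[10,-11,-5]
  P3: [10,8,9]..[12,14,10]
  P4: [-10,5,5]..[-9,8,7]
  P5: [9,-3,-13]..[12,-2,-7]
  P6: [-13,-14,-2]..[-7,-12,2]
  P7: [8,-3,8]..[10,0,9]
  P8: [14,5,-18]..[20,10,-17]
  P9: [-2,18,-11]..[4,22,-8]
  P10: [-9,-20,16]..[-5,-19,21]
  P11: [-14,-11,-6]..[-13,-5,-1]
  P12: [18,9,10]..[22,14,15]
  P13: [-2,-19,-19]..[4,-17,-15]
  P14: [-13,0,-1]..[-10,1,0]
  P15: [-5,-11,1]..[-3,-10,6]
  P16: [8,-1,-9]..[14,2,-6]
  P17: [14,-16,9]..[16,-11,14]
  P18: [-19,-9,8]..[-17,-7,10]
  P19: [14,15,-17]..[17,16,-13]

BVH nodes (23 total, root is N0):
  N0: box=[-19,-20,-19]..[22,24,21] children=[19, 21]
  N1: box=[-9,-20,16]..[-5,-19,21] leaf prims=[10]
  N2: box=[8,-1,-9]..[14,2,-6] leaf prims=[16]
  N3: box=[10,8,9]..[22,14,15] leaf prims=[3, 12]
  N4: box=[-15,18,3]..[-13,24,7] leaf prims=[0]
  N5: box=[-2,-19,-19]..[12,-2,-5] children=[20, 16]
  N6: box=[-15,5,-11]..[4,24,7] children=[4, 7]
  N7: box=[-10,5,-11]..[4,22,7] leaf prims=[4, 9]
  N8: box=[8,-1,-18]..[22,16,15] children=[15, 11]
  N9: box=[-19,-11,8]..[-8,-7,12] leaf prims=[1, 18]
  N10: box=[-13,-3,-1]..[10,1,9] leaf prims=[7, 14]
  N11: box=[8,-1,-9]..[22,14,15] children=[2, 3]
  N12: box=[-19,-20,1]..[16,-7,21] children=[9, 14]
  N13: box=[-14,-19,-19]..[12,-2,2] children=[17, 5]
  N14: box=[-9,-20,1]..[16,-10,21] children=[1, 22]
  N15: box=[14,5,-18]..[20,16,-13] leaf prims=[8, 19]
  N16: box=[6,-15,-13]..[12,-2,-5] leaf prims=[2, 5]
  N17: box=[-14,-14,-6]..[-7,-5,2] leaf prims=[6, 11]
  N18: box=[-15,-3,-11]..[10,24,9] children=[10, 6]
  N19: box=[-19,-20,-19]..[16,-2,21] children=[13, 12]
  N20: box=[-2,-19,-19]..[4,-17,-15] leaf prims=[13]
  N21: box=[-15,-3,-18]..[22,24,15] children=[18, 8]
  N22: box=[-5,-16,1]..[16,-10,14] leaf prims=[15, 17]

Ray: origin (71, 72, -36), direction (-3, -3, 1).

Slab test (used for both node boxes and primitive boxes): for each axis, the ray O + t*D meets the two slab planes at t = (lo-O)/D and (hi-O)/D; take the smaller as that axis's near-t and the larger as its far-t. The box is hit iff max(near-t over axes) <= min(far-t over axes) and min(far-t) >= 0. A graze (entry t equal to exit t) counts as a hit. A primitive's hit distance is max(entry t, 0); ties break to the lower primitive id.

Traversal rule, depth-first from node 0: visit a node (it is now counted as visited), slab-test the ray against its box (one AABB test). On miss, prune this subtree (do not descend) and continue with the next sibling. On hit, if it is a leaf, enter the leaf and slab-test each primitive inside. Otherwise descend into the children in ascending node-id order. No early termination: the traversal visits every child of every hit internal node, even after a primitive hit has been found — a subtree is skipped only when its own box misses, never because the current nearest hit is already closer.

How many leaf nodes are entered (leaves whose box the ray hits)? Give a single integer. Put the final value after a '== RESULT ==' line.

Trace the traversal:
N0 x:[49/3,30] y:[16,92/3] z:[17,57] -> hit [17,30], descend [19, 21]
  N19 x:[55/3,30] y:[74/3,92/3] z:[17,57] -> hit [74/3,30], descend [12, 13]
    N12 x:[55/3,30] y:[79/3,92/3] z:[37,57] -> miss, prune
    N13 x:[59/3,85/3] y:[74/3,91/3] z:[17,38] -> hit [74/3,85/3], descend [5, 17]
      N5 x:[59/3,73/3] y:[74/3,91/3] z:[17,31] -> miss, prune
      N17 x:[26,85/3] y:[77/3,86/3] z:[30,38] -> miss, prune
  N21 x:[49/3,86/3] y:[16,25] z:[18,51] -> hit [18,25], descend [8, 18]
    N8 x:[49/3,21] y:[56/3,73/3] z:[18,51] -> hit [56/3,21], descend [11, 15]
      N11 x:[49/3,21] y:[58/3,73/3] z:[27,51] -> miss, prune
      N15 x:[17,19] y:[56/3,67/3] z:[18,23] -> hit [56/3,19] leaf, test {P8(miss), P19@t=19}
    N18 x:[61/3,86/3] y:[16,25] z:[25,45] -> hit [25,25], descend [6, 10]
      N6 x:[67/3,86/3] y:[16,67/3] z:[25,43] -> miss, prune
      N10 x:[61/3,28] y:[71/3,25] z:[35,45] -> miss, prune

order=[0, 19, 12, 13, 5, 17, 21, 8, 11, 15, 18, 6, 10]  |boxes|=13  |leaves|=1  hit=P19

== RESULT ==
1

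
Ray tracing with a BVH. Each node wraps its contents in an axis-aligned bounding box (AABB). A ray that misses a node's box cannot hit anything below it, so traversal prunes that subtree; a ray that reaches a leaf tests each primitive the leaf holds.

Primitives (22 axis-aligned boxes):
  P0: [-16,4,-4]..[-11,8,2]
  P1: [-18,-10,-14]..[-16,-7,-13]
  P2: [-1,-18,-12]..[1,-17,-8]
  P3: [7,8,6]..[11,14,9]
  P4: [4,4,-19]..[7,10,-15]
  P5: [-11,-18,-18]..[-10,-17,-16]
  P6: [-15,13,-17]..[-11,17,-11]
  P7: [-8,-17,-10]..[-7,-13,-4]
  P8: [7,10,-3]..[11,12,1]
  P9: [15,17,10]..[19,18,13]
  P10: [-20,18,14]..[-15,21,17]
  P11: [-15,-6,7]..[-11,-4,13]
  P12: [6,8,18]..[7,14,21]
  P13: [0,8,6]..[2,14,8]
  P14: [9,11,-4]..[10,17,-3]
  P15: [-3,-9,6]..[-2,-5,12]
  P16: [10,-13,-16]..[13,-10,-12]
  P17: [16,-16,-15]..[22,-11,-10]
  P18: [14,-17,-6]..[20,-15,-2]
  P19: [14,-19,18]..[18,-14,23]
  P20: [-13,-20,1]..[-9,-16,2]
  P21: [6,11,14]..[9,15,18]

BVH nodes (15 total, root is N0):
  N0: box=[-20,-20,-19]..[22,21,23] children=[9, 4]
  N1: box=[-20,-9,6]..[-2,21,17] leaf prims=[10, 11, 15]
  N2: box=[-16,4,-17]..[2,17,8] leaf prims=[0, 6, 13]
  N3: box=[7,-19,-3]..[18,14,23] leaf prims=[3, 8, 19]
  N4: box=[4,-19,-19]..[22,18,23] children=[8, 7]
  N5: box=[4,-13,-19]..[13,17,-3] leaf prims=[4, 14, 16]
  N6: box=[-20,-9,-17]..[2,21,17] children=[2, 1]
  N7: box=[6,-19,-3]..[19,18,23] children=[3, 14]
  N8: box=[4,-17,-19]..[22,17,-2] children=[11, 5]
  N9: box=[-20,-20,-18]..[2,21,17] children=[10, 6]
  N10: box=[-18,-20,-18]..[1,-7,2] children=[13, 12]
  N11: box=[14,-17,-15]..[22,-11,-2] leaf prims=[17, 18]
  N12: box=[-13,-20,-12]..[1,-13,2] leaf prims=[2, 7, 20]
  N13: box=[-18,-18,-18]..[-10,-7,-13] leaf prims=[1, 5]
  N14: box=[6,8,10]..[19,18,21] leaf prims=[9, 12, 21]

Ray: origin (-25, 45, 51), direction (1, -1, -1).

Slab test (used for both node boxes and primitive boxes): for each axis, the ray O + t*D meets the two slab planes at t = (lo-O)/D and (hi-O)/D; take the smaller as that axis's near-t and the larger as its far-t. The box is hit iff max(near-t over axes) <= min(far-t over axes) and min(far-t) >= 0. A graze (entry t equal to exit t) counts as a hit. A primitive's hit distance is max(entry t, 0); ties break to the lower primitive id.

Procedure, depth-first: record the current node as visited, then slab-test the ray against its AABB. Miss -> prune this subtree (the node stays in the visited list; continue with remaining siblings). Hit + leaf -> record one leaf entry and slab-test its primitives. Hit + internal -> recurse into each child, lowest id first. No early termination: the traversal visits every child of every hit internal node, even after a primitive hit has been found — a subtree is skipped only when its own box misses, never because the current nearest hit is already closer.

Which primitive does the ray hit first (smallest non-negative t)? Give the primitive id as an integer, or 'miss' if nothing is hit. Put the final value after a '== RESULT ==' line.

Trace the traversal:
N0 x:[5,47] y:[24,65] z:[28,70] -> hit [28,47], descend [4, 9]
  N4 x:[29,47] y:[27,64] z:[28,70] -> hit [29,47], descend [7, 8]
    N7 x:[31,44] y:[27,64] z:[28,54] -> hit [31,44], descend [3, 14]
      N3 x:[32,43] y:[31,64] z:[28,54] -> hit [32,43] leaf, test {P3(miss), P8(miss), P19(miss)}
      N14 x:[31,44] y:[27,37] z:[30,41] -> hit [31,37] leaf, test {P9(miss), P12@t=31, P21@t=33}
    N8 x:[29,47] y:[28,62] z:[53,70] -> miss, prune
  N9 x:[5,27] y:[24,65] z:[34,69] -> miss, prune

order=[0, 4, 7, 3, 14, 8, 9]  |boxes|=7  |leaves|=2  hit=P12

== RESULT ==
12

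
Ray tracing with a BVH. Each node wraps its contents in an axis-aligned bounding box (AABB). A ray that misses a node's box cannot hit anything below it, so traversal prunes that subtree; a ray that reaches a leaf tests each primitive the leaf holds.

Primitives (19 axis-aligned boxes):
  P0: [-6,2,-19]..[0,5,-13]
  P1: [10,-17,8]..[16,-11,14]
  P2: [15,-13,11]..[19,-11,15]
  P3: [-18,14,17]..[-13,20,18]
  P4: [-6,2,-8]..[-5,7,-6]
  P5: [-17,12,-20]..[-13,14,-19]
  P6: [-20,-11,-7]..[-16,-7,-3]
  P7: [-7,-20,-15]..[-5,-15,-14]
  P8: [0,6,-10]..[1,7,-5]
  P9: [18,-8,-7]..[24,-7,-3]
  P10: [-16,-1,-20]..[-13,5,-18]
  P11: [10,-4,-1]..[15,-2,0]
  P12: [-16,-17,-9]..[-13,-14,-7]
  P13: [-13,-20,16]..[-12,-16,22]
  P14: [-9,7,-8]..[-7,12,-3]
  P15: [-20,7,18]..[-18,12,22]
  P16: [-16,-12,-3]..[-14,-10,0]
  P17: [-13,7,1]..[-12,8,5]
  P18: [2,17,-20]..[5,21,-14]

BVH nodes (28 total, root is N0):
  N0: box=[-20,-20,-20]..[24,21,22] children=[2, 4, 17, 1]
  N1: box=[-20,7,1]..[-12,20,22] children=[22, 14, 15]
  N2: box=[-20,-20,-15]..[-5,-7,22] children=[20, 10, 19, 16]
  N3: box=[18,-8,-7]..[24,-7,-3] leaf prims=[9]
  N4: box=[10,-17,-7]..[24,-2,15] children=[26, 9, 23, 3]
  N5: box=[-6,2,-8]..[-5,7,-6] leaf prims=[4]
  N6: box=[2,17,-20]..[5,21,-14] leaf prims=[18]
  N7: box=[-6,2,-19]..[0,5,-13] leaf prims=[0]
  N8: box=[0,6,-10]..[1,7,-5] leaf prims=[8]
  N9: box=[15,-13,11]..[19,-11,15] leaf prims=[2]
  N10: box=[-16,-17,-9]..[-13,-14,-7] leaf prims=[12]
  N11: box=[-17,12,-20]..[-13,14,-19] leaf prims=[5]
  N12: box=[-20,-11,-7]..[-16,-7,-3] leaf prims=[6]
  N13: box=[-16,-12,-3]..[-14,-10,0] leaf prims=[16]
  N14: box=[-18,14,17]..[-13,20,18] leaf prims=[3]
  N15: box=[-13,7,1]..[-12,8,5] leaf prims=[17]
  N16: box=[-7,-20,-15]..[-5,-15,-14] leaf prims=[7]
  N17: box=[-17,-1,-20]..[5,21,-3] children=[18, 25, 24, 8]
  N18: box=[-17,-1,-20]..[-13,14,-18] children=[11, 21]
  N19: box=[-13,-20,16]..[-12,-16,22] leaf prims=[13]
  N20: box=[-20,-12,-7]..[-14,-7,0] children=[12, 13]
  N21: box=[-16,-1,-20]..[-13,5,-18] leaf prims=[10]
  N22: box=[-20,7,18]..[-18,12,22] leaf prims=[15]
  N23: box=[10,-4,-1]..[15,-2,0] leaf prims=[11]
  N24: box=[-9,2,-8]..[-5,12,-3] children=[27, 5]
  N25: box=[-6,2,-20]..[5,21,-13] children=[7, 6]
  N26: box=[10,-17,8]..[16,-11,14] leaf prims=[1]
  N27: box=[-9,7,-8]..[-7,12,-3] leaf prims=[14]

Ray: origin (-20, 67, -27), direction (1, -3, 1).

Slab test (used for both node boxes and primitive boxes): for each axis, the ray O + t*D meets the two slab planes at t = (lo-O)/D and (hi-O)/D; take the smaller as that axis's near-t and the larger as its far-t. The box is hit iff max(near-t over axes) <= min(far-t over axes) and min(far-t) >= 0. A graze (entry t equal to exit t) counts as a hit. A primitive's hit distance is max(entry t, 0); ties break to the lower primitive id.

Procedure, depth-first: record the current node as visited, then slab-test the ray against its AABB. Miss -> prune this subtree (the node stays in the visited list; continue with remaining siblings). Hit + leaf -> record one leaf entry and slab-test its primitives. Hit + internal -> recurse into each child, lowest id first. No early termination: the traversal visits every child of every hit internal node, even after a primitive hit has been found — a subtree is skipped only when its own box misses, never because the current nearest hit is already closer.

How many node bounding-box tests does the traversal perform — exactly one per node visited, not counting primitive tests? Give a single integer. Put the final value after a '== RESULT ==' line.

Trace the traversal:
N0 x:[0,44] y:[46/3,29] z:[7,49] -> hit [46/3,29], descend [1, 2, 4, 17]
  N1 x:[0,8] y:[47/3,20] z:[28,49] -> miss, prune
  N2 x:[0,15] y:[74/3,29] z:[12,49] -> miss, prune
  N4 x:[30,44] y:[23,28] z:[20,42] -> miss, prune
  N17 x:[3,25] y:[46/3,68/3] z:[7,24] -> hit [46/3,68/3], descend [8, 18, 24, 25]
    N8 x:[20,21] y:[20,61/3] z:[17,22] -> hit [20,61/3] leaf, test {P8@t=20}
    N18 x:[3,7] y:[53/3,68/3] z:[7,9] -> miss, prune
    N24 x:[11,15] y:[55/3,65/3] z:[19,24] -> miss, prune
    N25 x:[14,25] y:[46/3,65/3] z:[7,14] -> miss, prune

Visited [0, 1, 2, 4, 17, 8, 18, 24, 25]. Tests: 9 box, 1 leaf. Nearest: P8.

== RESULT ==
9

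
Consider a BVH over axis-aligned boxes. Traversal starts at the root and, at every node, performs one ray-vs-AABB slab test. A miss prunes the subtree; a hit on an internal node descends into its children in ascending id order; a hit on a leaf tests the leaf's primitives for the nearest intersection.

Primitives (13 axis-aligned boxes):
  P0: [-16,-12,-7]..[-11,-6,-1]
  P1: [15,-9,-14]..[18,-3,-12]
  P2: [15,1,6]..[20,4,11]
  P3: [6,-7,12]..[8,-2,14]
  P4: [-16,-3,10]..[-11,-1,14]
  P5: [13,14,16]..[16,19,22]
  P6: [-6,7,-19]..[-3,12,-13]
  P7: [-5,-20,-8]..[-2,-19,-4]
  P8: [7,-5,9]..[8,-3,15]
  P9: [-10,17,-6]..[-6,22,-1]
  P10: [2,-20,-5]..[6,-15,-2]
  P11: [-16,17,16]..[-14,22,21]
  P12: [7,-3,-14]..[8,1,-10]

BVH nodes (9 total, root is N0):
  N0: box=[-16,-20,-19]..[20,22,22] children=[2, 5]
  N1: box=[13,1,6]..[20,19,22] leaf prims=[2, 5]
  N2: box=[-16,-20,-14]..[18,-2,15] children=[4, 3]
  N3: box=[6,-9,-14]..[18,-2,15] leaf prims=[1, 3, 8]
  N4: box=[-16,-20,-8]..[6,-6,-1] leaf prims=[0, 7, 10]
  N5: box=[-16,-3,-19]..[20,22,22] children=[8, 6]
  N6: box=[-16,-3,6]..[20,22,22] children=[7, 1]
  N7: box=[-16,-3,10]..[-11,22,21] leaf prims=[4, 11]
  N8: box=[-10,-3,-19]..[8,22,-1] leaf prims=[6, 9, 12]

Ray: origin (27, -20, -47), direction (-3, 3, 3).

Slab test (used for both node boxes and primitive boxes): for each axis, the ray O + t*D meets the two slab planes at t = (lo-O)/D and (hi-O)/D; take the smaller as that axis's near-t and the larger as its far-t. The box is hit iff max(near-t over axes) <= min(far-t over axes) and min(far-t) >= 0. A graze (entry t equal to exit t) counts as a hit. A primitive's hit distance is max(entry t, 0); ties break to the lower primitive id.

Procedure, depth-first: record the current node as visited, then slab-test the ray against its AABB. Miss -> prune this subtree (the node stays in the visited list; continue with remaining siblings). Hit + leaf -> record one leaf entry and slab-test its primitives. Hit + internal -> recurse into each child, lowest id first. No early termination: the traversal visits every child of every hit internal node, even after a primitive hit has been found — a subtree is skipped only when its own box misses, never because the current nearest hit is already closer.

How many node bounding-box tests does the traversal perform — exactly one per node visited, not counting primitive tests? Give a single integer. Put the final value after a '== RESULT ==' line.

Traverse from the root:
N0 x:[7/3,43/3] y:[0,14] z:[28/3,23] -> hit [28/3,14], descend [2, 5]
  N2 x:[3,43/3] y:[0,6] z:[11,62/3] -> miss, prune
  N5 x:[7/3,43/3] y:[17/3,14] z:[28/3,23] -> hit [28/3,14], descend [6, 8]
    N6 x:[7/3,43/3] y:[17/3,14] z:[53/3,23] -> miss, prune
    N8 x:[19/3,37/3] y:[17/3,14] z:[28/3,46/3] -> hit [28/3,37/3] leaf, test {P6@t=10, P9(miss), P12(miss)}

Summary -> nodes [0, 2, 5, 6, 8]; box-tests=5; leaf-entries=1; first=P6

== RESULT ==
5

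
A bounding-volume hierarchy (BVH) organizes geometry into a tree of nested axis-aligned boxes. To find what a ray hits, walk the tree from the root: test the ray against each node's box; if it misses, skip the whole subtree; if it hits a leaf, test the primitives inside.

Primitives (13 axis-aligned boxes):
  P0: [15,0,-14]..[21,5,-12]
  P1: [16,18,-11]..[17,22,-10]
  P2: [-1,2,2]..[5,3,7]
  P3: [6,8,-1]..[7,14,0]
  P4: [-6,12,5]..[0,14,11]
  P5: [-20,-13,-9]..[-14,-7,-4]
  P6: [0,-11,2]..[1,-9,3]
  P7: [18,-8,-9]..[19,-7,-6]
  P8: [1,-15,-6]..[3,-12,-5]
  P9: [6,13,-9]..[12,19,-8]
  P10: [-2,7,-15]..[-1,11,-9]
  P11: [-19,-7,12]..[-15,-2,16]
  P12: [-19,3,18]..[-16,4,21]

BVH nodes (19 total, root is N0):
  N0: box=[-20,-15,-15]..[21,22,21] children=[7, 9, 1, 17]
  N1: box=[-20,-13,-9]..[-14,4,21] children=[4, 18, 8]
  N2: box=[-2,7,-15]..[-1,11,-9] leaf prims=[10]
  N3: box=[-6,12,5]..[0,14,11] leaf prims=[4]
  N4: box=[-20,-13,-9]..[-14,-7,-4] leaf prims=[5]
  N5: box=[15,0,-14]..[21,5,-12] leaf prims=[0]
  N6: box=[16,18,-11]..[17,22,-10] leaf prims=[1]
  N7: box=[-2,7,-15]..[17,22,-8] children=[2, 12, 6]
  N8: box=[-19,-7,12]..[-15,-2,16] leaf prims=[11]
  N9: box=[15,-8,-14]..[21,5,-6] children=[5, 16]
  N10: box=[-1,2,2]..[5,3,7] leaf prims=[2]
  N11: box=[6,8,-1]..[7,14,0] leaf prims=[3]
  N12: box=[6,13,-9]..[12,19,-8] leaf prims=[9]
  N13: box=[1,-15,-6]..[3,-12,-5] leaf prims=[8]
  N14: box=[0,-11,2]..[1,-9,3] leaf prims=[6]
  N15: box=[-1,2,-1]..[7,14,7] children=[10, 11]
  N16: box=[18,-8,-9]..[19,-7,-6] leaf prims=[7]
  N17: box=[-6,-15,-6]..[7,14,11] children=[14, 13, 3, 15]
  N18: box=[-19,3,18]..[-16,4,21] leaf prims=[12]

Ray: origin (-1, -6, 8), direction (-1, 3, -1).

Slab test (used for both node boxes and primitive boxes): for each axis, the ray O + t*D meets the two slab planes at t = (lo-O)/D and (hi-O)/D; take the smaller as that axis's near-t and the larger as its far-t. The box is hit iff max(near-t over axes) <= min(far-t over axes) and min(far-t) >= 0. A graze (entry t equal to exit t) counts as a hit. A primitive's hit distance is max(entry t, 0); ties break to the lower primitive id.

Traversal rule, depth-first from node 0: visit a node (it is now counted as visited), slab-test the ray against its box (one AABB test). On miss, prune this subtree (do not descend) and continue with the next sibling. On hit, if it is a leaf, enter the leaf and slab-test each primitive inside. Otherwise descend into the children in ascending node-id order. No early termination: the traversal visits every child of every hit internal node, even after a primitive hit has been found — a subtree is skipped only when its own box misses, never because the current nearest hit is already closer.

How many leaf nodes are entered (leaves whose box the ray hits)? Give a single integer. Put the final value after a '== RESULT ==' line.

Traverse from the root:
N0 x:[-22,19] y:[-3,28/3] z:[-13,23] -> hit [-3,28/3], descend [1, 7, 9, 17]
  N1 x:[13,19] y:[-7/3,10/3] z:[-13,17] -> miss, prune
  N7 x:[-18,1] y:[13/3,28/3] z:[16,23] -> miss, prune
  N9 x:[-22,-16] y:[-2/3,11/3] z:[14,22] -> miss, prune
  N17 x:[-8,5] y:[-3,20/3] z:[-3,14] -> hit [-3,5], descend [3, 13, 14, 15]
    N3 x:[-1,5] y:[6,20/3] z:[-3,3] -> miss, prune
    N13 x:[-4,-2] y:[-3,-2] z:[13,14] -> miss, prune
    N14 x:[-2,-1] y:[-5/3,-1] z:[5,6] -> miss, prune
    N15 x:[-8,0] y:[8/3,20/3] z:[1,9] -> miss, prune

Visited [0, 1, 7, 9, 17, 3, 13, 14, 15]. Tests: 9 box, 0 leaf. Nearest: miss.

== RESULT ==
0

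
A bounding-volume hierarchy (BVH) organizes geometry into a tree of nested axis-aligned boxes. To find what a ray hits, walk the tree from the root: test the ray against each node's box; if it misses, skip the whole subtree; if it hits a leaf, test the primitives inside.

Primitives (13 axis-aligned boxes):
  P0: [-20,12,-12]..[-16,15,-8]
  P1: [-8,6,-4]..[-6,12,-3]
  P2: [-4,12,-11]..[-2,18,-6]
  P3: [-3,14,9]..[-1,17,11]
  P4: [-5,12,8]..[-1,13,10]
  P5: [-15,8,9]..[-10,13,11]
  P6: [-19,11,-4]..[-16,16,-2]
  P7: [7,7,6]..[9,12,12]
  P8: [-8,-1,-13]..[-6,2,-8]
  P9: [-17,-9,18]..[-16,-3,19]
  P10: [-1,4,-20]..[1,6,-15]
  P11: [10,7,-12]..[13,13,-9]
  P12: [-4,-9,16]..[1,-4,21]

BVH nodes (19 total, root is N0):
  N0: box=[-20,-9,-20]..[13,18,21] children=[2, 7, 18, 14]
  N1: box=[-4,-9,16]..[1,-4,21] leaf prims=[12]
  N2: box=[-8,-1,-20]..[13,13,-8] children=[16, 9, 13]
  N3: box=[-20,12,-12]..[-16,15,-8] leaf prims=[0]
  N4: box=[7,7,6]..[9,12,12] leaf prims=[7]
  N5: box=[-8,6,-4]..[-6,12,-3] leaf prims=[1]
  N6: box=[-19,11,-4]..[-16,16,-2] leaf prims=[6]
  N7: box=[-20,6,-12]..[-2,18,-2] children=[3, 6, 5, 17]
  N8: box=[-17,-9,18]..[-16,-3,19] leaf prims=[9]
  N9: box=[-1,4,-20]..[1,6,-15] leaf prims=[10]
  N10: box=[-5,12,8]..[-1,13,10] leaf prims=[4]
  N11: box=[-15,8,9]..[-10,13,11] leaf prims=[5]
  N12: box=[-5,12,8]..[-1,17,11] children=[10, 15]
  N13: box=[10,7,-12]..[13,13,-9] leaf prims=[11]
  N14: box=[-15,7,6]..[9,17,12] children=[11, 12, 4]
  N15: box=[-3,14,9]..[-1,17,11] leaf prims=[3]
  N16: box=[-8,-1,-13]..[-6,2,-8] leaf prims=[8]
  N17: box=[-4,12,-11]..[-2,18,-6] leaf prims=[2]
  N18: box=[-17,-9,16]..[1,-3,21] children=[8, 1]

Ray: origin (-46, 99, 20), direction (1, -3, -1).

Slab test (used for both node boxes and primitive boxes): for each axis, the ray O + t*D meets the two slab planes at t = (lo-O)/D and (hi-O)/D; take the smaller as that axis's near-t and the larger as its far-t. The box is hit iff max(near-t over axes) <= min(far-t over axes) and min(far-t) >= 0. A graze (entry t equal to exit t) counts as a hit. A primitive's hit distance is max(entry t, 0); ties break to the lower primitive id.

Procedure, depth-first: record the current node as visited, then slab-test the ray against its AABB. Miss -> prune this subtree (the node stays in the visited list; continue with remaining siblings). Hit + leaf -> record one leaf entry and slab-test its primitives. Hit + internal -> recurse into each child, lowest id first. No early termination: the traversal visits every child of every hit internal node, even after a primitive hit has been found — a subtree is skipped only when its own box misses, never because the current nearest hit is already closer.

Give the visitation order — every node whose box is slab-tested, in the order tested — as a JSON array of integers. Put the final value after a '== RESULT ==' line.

Traverse from the root:
N0 x:[26,59] y:[27,36] z:[-1,40] -> hit [27,36], descend [2, 7, 14, 18]
  N2 x:[38,59] y:[86/3,100/3] z:[28,40] -> miss, prune
  N7 x:[26,44] y:[27,31] z:[22,32] -> hit [27,31], descend [3, 5, 6, 17]
    N3 x:[26,30] y:[28,29] z:[28,32] -> hit [28,29] leaf, test {P0@t=28}
    N5 x:[38,40] y:[29,31] z:[23,24] -> miss, prune
    N6 x:[27,30] y:[83/3,88/3] z:[22,24] -> miss, prune
    N17 x:[42,44] y:[27,29] z:[26,31] -> miss, prune
  N14 x:[31,55] y:[82/3,92/3] z:[8,14] -> miss, prune
  N18 x:[29,47] y:[34,36] z:[-1,4] -> miss, prune

Summary -> nodes [0, 2, 7, 3, 5, 6, 17, 14, 18]; box-tests=9; leaf-entries=1; first=P0

== RESULT ==
[0, 2, 7, 3, 5, 6, 17, 14, 18]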